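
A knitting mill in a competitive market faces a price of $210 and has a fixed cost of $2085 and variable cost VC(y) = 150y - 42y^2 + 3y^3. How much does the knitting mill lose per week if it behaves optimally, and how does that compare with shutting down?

Profit = -$285 at y = 10

AVC = 150 - 42y + 3y^2 has its minimum $3 at y = 7; price $210 clears that bar, so the firm operates.
With MC = 150 - 84y + 9y^2, P = MC on the upward-sloping part at y* = 10.
TR = 210·10 = 2100. TC = 2085 + 300 = 2385. Profit = 2100 − 2385 = -$285.
By producing, the firm covers all variable cost plus $1800 of fixed cost; shutting down would lose the full $2085.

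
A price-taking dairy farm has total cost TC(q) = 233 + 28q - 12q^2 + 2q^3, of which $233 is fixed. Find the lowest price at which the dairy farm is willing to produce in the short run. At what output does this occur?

The firm shuts down when price falls below the minimum of average variable cost. AVC = VC/q = 28 - 12q + 2q^2.
At the minimum of AVC, MC = AVC. MC = 28 - 24q + 6q^2; setting MC = AVC gives 4q^2 - 12q = 0, so q = 3. min AVC = 10.
For P < $10 the firm produces nothing.

$10 per unit, at q = 3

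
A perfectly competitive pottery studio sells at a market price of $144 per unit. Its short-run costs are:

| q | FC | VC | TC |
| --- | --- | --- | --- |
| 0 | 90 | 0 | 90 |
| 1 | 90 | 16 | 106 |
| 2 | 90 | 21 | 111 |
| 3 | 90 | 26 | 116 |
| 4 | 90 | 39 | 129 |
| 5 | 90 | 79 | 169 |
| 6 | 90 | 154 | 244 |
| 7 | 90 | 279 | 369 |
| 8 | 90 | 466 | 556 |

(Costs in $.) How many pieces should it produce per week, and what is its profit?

q = 7; profit = $639

Profit at each row (π = 144q − TC): q=0: -90; q=1: 38; q=2: 177; q=3: 316; q=4: 447; q=5: 551; q=6: 620; q=7: 639; q=8: 596.
Profit is maximized at q = 7. AVC there is 279/7 = $39.86 ≤ P, so producing beats shutting down (which would give -$90).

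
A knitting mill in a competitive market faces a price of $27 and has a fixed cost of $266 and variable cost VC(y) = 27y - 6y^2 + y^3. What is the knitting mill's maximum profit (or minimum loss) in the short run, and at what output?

AVC = 27 - 6y + y^2; min AVC = $18 at y = 3. Since P = $27 ≥ min AVC, the firm produces.
MC = 27 - 12y + 3y^2. Setting P = MC and taking the root on the rising branch gives y* = 4.
TR = 27·4 = 108. TC = 266 + 76 = 342. Profit = 108 − 342 = -$234.
Shutting down would mean losing the fixed cost of $266, so operating at a loss of $234 is better by $32.

Profit = -$234 at y = 4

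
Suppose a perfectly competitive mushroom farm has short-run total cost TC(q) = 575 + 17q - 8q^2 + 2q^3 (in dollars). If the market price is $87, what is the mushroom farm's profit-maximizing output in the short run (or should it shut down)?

Produce at q = 5

Strip out fixed cost: VC = 17q - 8q^2 + 2q^3. Then AVC = 17 - 8q + 2q^2 and MC = 17 - 16q + 6q^2.
AVC hits its minimum where MC = AVC, at q = 2, giving min AVC = 17 - 8·2 + 2·2^2 = $9.
Since P = $87 ≥ min AVC = $9, price covers variable cost and the firm should produce.
Solving P = MC: -70 - 16q + 6q^2 = 0 ⇒ q = -7/3 or 5. On the upward-sloping branch, q* = 5.
Check: AVC at q = 5 is $27 ≤ P, so revenue covers variable cost.
Profit = P·q − TC = 87·5 − 710 = -$275, a loss, but smaller than the $575 fixed cost the firm would lose by shutting down.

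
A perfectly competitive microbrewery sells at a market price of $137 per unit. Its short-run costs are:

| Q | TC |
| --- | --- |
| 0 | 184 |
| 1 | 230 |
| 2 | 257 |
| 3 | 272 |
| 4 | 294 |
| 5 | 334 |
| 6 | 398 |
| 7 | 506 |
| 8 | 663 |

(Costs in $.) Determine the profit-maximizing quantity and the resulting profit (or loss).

Q = 7; profit = $453

Profit at each row (π = 137Q − TC): Q=0: -184; Q=1: -93; Q=2: 17; Q=3: 139; Q=4: 254; Q=5: 351; Q=6: 424; Q=7: 453; Q=8: 433.
Profit is maximized at Q = 7. AVC there is 322/7 = $46 ≤ P, so producing beats shutting down (which would give -$184).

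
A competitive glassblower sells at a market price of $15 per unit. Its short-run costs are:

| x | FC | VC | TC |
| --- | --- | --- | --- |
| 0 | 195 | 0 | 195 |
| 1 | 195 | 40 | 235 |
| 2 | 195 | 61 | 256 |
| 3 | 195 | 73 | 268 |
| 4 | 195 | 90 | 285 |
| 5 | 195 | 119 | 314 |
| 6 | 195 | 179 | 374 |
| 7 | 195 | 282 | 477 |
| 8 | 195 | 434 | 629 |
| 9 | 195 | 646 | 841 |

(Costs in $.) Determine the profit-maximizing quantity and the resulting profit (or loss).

Compute π = P·x − TC at each output: x=0: -195; x=1: -220; x=2: -226; x=3: -223; x=4: -225; x=5: -239; x=6: -284; x=7: -372; x=8: -509; x=9: -706.
Profit is highest at x = 0. Equivalently, the lowest AVC in the table is 90/4 ≈ $22.50 at x = 4, and P = $15 falls below it — price never covers variable cost, so the firm shuts down and loses only its fixed cost.

x = 0 (shut down); profit = -$195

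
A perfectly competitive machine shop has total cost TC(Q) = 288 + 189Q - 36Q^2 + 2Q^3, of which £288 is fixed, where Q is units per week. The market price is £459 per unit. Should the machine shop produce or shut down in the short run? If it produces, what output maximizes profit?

Strip out fixed cost: VC = 189Q - 36Q^2 + 2Q^3. Then AVC = 189 - 36Q + 2Q^2 and MC = 189 - 72Q + 6Q^2.
The AVC parabola has its vertex at Q = 36/4 = 9, where AVC = 189 - 36·9 + 2·9^2 = £27.
Since P = £459 ≥ min AVC = £27, price covers variable cost and the firm should produce.
P = MC gives -270 - 72Q + 6Q^2 = 0, with roots -3 and 15. Take the larger (rising MC): Q* = 15.
Check: AVC at Q = 15 is £99 ≤ P, so revenue covers variable cost.
Profit = P·Q − TC = 459·15 − 1773 = £5112.

Produce at Q = 15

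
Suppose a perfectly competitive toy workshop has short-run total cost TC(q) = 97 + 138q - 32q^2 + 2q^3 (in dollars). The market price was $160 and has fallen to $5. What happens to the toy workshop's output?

Output falls from 11 to 0 (the firm shuts down)

AVC = 138 - 32q + 2q^2, minimized at q = 8 where min AVC = $10. MC = 138 - 64q + 6q^2.
At P = $160 ≥ min AVC, set P = MC on the rising branch: q = 11.
At P = $5 < min AVC = $10, price no longer covers variable cost at any output, so the firm shuts down: q = 0.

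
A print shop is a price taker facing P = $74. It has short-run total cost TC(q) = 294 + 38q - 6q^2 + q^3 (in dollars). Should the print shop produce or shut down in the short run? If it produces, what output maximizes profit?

Variable cost is VC = 38q - 6q^2 + q^3, so AVC = VC/q = 38 - 6q + q^2 and MC = dTC/dq = 38 - 12q + 3q^2.
AVC hits its minimum where MC = AVC, at q = 3, giving min AVC = 38 - 6·3 + 3^2 = $29.
Because $74 ≥ $29, revenue can cover variable cost; the firm operates.
P = MC gives -36 - 12q + 3q^2 = 0, with roots -2 and 6. Take the larger (rising MC): q* = 6.
Check: AVC at q = 6 is $38 ≤ P, so revenue covers variable cost.
Profit = P·q − TC = 74·6 − 522 = -$78, a loss, but smaller than the $294 fixed cost the firm would lose by shutting down.

Produce at q = 6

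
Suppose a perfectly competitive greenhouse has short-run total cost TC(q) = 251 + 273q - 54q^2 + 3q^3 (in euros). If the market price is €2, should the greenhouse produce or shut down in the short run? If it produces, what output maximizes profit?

Shut down

Strip out fixed cost: VC = 273q - 54q^2 + 3q^3. Then AVC = 273 - 54q + 3q^2 and MC = 273 - 108q + 9q^2.
The AVC parabola has its vertex at q = 54/6 = 9, where AVC = 273 - 54·9 + 3·9^2 = €30.
P = €2 lies below min AVC = €30; no output level covers variable cost.
Best response: produce nothing and absorb the €251 fixed cost.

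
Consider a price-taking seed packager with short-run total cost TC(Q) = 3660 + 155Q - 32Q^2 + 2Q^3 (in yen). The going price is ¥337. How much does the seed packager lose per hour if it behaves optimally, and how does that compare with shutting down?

AVC = 155 - 32Q + 2Q^2; min AVC = ¥27 at Q = 8. Since P = ¥337 ≥ min AVC, the firm produces.
MC = 155 - 64Q + 6Q^2. Setting P = MC and taking the root on the rising branch gives Q* = 13.
TR = 337·13 = 4381. TC = 3660 + 1001 = 4661. Profit = 4381 − 4661 = -¥280.
Shutting down would mean losing the fixed cost of ¥3660, so operating at a loss of ¥280 is better by ¥3380.

Profit = -¥280 at Q = 13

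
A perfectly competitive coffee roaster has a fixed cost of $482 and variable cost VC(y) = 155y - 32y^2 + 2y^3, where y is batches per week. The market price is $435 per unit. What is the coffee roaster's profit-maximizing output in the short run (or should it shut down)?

Produce at y = 14

Variable cost is VC = 155y - 32y^2 + 2y^3, so AVC = VC/y = 155 - 32y + 2y^2 and MC = dTC/dy = 155 - 64y + 6y^2.
AVC hits its minimum where MC = AVC, at y = 8, giving min AVC = 155 - 32·8 + 2·8^2 = $27.
Because $435 ≥ $27, revenue can cover variable cost; the firm operates.
P = MC gives -280 - 64y + 6y^2 = 0, with roots -10/3 and 14. Take the larger (rising MC): y* = 14.
Check: AVC at y = 14 is $99 ≤ P, so revenue covers variable cost.
Profit = P·y − TC = 435·14 − 1868 = $4222.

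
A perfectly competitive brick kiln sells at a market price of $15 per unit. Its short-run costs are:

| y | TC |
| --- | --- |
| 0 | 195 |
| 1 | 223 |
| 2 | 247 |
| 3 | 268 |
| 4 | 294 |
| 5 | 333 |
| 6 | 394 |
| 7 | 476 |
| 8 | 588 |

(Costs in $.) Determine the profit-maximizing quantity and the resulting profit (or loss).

Tabulate TR − TC: y=0: -195; y=1: -208; y=2: -217; y=3: -223; y=4: -234; y=5: -258; y=6: -304; y=7: -371; y=8: -468.
Profit is highest at y = 0. Equivalently, the lowest AVC in the table is 73/3 ≈ $24.33 at y = 3, and P = $15 falls below it — price never covers variable cost, so the firm shuts down and loses only its fixed cost.

y = 0 (shut down); profit = -$195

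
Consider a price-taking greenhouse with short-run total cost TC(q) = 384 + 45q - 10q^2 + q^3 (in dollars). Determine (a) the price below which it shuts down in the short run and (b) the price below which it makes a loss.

Shutdown price = min AVC. AVC = 45 - 10q + q^2, with vertex at q = 5 and minimum $20.
ATC = 384/q + 45 - 10q + q^2. Setting dATC/dq = −384/q^2 − 10 + 2q = 0 gives q = 8 (since 2·8^3 − 10·8^2 = 384).
min ATC = 384/8 + 45 − 10·8 + 8^2 = $77. That is the break-even price.
Between these two prices the firm operates at a loss; above $77 it earns a profit.

Shutdown price = $20; break-even price = $77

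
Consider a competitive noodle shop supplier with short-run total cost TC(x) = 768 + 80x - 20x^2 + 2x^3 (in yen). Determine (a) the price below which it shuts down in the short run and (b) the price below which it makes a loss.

Shutdown price = min AVC. AVC = 80 - 20x + 2x^2, with vertex at x = 5 and minimum ¥30.
ATC = 768/x + 80 - 20x + 2x^2. Setting dATC/dx = −768/x^2 − 20 + 4x = 0 gives x = 8 (since 4·8^3 − 20·8^2 = 768).
min ATC = 768/8 + 80 − 20·8 + 2·8^2 = ¥144. That is the break-even price.
Between these two prices the firm operates at a loss; above ¥144 it earns a profit.

Shutdown price = ¥30; break-even price = ¥144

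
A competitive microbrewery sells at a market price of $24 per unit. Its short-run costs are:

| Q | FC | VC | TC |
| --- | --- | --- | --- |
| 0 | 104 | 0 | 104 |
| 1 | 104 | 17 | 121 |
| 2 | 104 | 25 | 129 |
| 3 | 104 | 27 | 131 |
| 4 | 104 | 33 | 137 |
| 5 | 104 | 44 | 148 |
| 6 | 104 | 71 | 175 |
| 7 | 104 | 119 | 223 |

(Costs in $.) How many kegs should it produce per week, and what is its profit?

Tabulate TR − TC: Q=0: -104; Q=1: -97; Q=2: -81; Q=3: -59; Q=4: -41; Q=5: -28; Q=6: -31; Q=7: -55.
Profit is maximized at Q = 5. AVC there is 44/5 = $8.80 ≤ P, so producing beats shutting down (which would give -$104).

Q = 5; profit = -$28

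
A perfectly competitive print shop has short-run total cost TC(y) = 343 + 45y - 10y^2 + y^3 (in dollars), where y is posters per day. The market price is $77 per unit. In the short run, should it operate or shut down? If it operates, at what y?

Produce at y = 8

Variable cost is VC = 45y - 10y^2 + y^3, so AVC = VC/y = 45 - 10y + y^2 and MC = dTC/dy = 45 - 20y + 3y^2.
AVC hits its minimum where MC = AVC, at y = 5, giving min AVC = 45 - 10·5 + 5^2 = $20.
P = $77 exceeds min AVC = $20, so the firm stays open.
Solving P = MC: -32 - 20y + 3y^2 = 0 ⇒ y = -4/3 or 8. On the upward-sloping branch, y* = 8.
Check: AVC at y = 8 is $29 ≤ P, so revenue covers variable cost.
Profit = P·y − TC = 77·8 − 575 = $41.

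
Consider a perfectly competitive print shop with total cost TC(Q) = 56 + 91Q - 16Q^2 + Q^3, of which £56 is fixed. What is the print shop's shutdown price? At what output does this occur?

The firm shuts down when price falls below the minimum of average variable cost. AVC = VC/Q = 91 - 16Q + Q^2.
At the minimum of AVC, MC = AVC. MC = 91 - 32Q + 3Q^2; setting MC = AVC gives 2Q^2 - 16Q = 0, so Q = 8. min AVC = 27.
For P < £27 the firm produces nothing.

£27 per unit, at Q = 8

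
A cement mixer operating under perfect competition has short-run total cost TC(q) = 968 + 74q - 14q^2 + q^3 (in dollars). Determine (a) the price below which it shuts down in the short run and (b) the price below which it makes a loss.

Shutdown price = $25; break-even price = $129

AVC = 74 - 14q + q^2; minimized at q = 7, giving min AVC = $25. That is the shutdown price.
ATC = 968/q + 74 - 14q + q^2. Setting dATC/dq = −968/q^2 − 14 + 2q = 0 gives q = 11 (since 2·11^3 − 14·11^2 = 968).
min ATC = 968/11 + 74 − 14·11 + 11^2 = $129. That is the break-even price.
For $25 ≤ P < $129 the firm produces at a loss; below $25 it shuts down.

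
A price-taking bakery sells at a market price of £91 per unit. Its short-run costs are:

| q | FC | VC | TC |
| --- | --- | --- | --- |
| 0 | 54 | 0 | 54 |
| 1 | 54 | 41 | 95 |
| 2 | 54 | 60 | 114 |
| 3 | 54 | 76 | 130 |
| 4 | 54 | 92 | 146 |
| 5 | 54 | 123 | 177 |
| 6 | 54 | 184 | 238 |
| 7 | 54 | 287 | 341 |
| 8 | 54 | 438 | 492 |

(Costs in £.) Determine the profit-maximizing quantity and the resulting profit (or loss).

q = 6; profit = £308

Compute π = P·q − TC at each output: q=0: -54; q=1: -4; q=2: 68; q=3: 143; q=4: 218; q=5: 278; q=6: 308; q=7: 296; q=8: 236.
Profit is maximized at q = 6. AVC there is 184/6 = £30.67 ≤ P, so producing beats shutting down (which would give -£54).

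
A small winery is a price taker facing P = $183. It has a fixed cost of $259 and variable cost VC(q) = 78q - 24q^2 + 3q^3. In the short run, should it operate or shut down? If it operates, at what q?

Produce at q = 7

From TC, MC = TC'(q) = 78 - 48q + 9q^2 and AVC = VC/q = 78 - 24q + 3q^2.
AVC hits its minimum where MC = AVC, at q = 4, giving min AVC = 78 - 24·4 + 3·4^2 = $30.
Because $183 ≥ $30, revenue can cover variable cost; the firm operates.
P = MC gives -105 - 48q + 9q^2 = 0, with roots -5/3 and 7. Take the larger (rising MC): q* = 7.
Check: AVC at q = 7 is $57 ≤ P, so revenue covers variable cost.
Profit = P·q − TC = 183·7 − 658 = $623.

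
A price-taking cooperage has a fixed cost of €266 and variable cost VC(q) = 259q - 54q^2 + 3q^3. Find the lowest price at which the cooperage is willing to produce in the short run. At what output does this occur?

Short-run supply begins at min AVC. From VC = 259q - 54q^2 + 3q^3, AVC = 259 - 54q + 3q^2.
dAVC/dq = -54 + 6q = 0 gives q = 9. min AVC = 259 - 54·9 + 3·9^2 = 16.
The firm shuts down for any P below €16.

€16 per unit, at q = 9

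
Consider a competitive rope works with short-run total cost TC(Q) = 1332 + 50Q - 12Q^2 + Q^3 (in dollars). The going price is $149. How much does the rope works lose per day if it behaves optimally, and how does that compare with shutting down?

AVC = 50 - 12Q + Q^2 has its minimum $14 at Q = 6; price $149 clears that bar, so the firm operates.
With MC = 50 - 24Q + 3Q^2, P = MC on the upward-sloping part at Q* = 11.
TR = 149·11 = 1639. TC = 1332 + 429 = 1761. Profit = 1639 − 1761 = -$122.
By producing, the firm covers all variable cost plus $1210 of fixed cost; shutting down would lose the full $1332.

Profit = -$122 at Q = 11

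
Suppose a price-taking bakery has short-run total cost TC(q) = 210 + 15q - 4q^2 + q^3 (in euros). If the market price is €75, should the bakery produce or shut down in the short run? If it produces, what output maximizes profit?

Strip out fixed cost: VC = 15q - 4q^2 + q^3. Then AVC = 15 - 4q + q^2 and MC = 15 - 8q + 3q^2.
The AVC parabola has its vertex at q = 4/2 = 2, where AVC = 15 - 4·2 + 2^2 = €11.
P = €75 exceeds min AVC = €11, so the firm stays open.
Solving P = MC: -60 - 8q + 3q^2 = 0 ⇒ q = -10/3 or 6. On the upward-sloping branch, q* = 6.
Check: AVC at q = 6 is €27 ≤ P, so revenue covers variable cost.
Profit = P·q − TC = 75·6 − 372 = €78.

Produce at q = 6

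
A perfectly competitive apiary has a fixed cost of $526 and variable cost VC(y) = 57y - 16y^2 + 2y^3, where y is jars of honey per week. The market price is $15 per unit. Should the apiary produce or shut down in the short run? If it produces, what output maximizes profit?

Shut down

From TC, MC = TC'(y) = 57 - 32y + 6y^2 and AVC = VC/y = 57 - 16y + 2y^2.
AVC hits its minimum where MC = AVC, at y = 4, giving min AVC = 57 - 16·4 + 2·4^2 = $25.
With P < min AVC ($15 < $25), every unit sold adds to the loss.
The firm minimizes its loss by shutting down and losing only its fixed cost of $526.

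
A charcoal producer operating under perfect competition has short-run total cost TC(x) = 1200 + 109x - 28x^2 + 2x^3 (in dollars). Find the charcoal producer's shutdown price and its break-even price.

Shutdown price = $11; break-even price = $149

AVC = 109 - 28x + 2x^2; minimized at x = 7, giving min AVC = $11. That is the shutdown price.
ATC = 1200/x + 109 - 28x + 2x^2. Setting dATC/dx = −1200/x^2 − 28 + 4x = 0 gives x = 10 (since 4·10^3 − 28·10^2 = 1200).
min ATC = 1200/10 + 109 − 28·10 + 2·10^2 = $149. That is the break-even price.
Between these two prices the firm operates at a loss; above $149 it earns a profit.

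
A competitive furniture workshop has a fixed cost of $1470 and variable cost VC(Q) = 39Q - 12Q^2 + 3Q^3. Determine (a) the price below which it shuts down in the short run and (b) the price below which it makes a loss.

Shutdown price = min AVC. AVC = 39 - 12Q + 3Q^2, with vertex at Q = 2 and minimum $27.
ATC = 1470/Q + 39 - 12Q + 3Q^2. Setting dATC/dQ = −1470/Q^2 − 12 + 6Q = 0 gives Q = 7 (since 6·7^3 − 12·7^2 = 1470).
min ATC = 1470/7 + 39 − 12·7 + 3·7^2 = $312. That is the break-even price.
Between these two prices the firm operates at a loss; above $312 it earns a profit.

Shutdown price = $27; break-even price = $312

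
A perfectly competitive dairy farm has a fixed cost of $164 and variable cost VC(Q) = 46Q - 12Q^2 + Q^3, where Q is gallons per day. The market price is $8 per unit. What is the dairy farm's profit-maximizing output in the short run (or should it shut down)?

Shut down

Strip out fixed cost: VC = 46Q - 12Q^2 + Q^3. Then AVC = 46 - 12Q + Q^2 and MC = 46 - 24Q + 3Q^2.
AVC hits its minimum where MC = AVC, at Q = 6, giving min AVC = 46 - 12·6 + 6^2 = $10.
With P < min AVC ($8 < $10), every unit sold adds to the loss.
Shutting down limits the loss to fixed cost, $164.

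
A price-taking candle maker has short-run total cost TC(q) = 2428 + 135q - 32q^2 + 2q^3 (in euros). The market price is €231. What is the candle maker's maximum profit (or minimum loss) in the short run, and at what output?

Profit = -€124 at q = 12

AVC = 135 - 32q + 2q^2; min AVC = €7 at q = 8. Since P = €231 ≥ min AVC, the firm produces.
With MC = 135 - 64q + 6q^2, P = MC on the upward-sloping part at q* = 12.
TR = 231·12 = 2772. TC = 2428 + 468 = 2896. Profit = 2772 − 2896 = -€124.
That loss of €124 beats the €2428 the firm would lose by shutting down; producing recovers €2304 of fixed cost.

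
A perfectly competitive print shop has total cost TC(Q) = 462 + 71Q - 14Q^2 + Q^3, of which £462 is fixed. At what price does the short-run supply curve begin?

The shutdown price is the minimum of AVC. VC = 71Q - 14Q^2 + Q^3, so AVC = 71 - 14Q + Q^2.
At the minimum of AVC, MC = AVC. MC = 71 - 28Q + 3Q^2; setting MC = AVC gives 2Q^2 - 14Q = 0, so Q = 7. min AVC = 22.
So the shutdown price is £22.

£22 per unit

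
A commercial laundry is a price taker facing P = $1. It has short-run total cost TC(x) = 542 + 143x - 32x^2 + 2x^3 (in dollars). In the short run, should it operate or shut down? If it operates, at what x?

Shut down

Strip out fixed cost: VC = 143x - 32x^2 + 2x^3. Then AVC = 143 - 32x + 2x^2 and MC = 143 - 64x + 6x^2.
AVC is minimized where dAVC/dx = -32 + 4x = 0, at x = 8; min AVC = 143 - 32·8 + 2·8^2 = $15.
With P < min AVC ($1 < $15), every unit sold adds to the loss.
The firm minimizes its loss by shutting down and losing only its fixed cost of $542.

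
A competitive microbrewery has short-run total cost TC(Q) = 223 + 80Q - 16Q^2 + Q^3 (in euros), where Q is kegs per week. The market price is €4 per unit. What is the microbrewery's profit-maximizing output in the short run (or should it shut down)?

Shut down

Variable cost is VC = 80Q - 16Q^2 + Q^3, so AVC = VC/Q = 80 - 16Q + Q^2 and MC = dTC/dQ = 80 - 32Q + 3Q^2.
AVC hits its minimum where MC = AVC, at Q = 8, giving min AVC = 80 - 16·8 + 8^2 = €16.
Since P = €4 < min AVC = €16, price fails to cover variable cost at any output.
Best response: produce nothing and absorb the €223 fixed cost.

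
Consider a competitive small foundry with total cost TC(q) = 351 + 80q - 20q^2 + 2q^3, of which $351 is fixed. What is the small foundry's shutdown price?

$30 per unit

Short-run supply begins at min AVC. From VC = 80q - 20q^2 + 2q^3, AVC = 80 - 20q + 2q^2.
At the minimum of AVC, MC = AVC. MC = 80 - 40q + 6q^2; setting MC = AVC gives 4q^2 - 20q = 0, so q = 5. min AVC = 30.
The firm shuts down for any P below $30.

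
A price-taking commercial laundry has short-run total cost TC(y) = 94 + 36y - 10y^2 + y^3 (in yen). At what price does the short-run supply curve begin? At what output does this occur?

The shutdown price is the minimum of AVC. VC = 36y - 10y^2 + y^3, so AVC = 36 - 10y + y^2.
dAVC/dy = -10 + 2y = 0 gives y = 5. min AVC = 36 - 10·5 + 5^2 = 11.
For P < ¥11 the firm produces nothing.

¥11 per unit, at y = 5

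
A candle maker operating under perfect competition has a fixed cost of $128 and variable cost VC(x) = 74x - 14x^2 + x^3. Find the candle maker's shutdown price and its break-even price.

Shutdown price = min AVC. AVC = 74 - 14x + x^2, with vertex at x = 7 and minimum $25.
ATC = 128/x + 74 - 14x + x^2. Setting dATC/dx = −128/x^2 − 14 + 2x = 0 gives x = 8 (since 2·8^3 − 14·8^2 = 128).
min ATC = 128/8 + 74 − 14·8 + 8^2 = $42. That is the break-even price.
Between these two prices the firm operates at a loss; above $42 it earns a profit.

Shutdown price = $25; break-even price = $42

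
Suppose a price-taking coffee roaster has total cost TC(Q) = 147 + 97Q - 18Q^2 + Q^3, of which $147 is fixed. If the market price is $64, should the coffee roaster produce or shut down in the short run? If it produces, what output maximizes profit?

From TC, MC = TC'(Q) = 97 - 36Q + 3Q^2 and AVC = VC/Q = 97 - 18Q + Q^2.
AVC hits its minimum where MC = AVC, at Q = 9, giving min AVC = 97 - 18·9 + 9^2 = $16.
P = $64 exceeds min AVC = $16, so the firm stays open.
P = MC gives 33 - 36Q + 3Q^2 = 0, with roots 1 and 11. Take the larger (rising MC): Q* = 11.
Check: AVC at Q = 11 is $20 ≤ P, so revenue covers variable cost.
Profit = P·Q − TC = 64·11 − 367 = $337.

Produce at Q = 11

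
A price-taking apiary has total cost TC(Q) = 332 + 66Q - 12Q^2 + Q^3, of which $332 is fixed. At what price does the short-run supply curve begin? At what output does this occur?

$30 per unit, at Q = 6

The firm shuts down when price falls below the minimum of average variable cost. AVC = VC/Q = 66 - 12Q + Q^2.
dAVC/dQ = -12 + 2Q = 0 gives Q = 6. min AVC = 66 - 12·6 + 6^2 = 30.
For P < $30 the firm produces nothing.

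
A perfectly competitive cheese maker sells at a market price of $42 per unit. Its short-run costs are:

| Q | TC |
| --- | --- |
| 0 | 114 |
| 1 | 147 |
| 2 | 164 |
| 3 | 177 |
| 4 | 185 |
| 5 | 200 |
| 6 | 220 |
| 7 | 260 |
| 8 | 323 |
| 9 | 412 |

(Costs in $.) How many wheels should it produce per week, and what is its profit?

Tabulate TR − TC: Q=0: -114; Q=1: -105; Q=2: -80; Q=3: -51; Q=4: -17; Q=5: 10; Q=6: 32; Q=7: 34; Q=8: 13; Q=9: -34.
Profit is maximized at Q = 7. AVC there is 146/7 = $20.86 ≤ P, so producing beats shutting down (which would give -$114).

Q = 7; profit = $34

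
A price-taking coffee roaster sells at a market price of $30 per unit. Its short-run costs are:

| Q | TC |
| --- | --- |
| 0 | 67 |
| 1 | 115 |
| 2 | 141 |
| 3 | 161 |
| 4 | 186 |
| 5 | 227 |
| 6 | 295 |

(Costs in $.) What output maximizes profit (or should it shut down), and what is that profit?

Q = 4; profit = -$66

Tabulate TR − TC: Q=0: -67; Q=1: -85; Q=2: -81; Q=3: -71; Q=4: -66; Q=5: -77; Q=6: -115.
Profit is maximized at Q = 4. AVC there is 119/4 = $29.75 ≤ P, so producing beats shutting down (which would give -$67).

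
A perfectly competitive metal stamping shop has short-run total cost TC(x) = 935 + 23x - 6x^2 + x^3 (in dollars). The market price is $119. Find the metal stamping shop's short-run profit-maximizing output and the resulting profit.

AVC = 23 - 6x + x^2; min AVC = $14 at x = 3. Since P = $119 ≥ min AVC, the firm produces.
With MC = 23 - 12x + 3x^2, P = MC on the upward-sloping part at x* = 8.
TR = 119·8 = 952. TC = 935 + 312 = 1247. Profit = 952 − 1247 = -$295.
By producing, the firm covers all variable cost plus $640 of fixed cost; shutting down would lose the full $935.

Profit = -$295 at x = 8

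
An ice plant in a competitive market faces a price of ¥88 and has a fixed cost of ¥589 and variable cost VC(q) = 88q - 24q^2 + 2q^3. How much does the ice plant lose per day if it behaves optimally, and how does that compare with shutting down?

AVC = 88 - 24q + 2q^2 has its minimum ¥16 at q = 6; price ¥88 clears that bar, so the firm operates.
With MC = 88 - 48q + 6q^2, P = MC on the upward-sloping part at q* = 8.
TR = 88·8 = 704. TC = 589 + 192 = 781. Profit = 704 − 781 = -¥77.
By producing, the firm covers all variable cost plus ¥512 of fixed cost; shutting down would lose the full ¥589.

Profit = -¥77 at q = 8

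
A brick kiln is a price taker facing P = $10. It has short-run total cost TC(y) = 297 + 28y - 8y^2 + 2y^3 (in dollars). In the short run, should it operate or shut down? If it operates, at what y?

Shut down

From TC, MC = TC'(y) = 28 - 16y + 6y^2 and AVC = VC/y = 28 - 8y + 2y^2.
AVC hits its minimum where MC = AVC, at y = 2, giving min AVC = 28 - 8·2 + 2·2^2 = $20.
P = $10 lies below min AVC = $20; no output level covers variable cost.
Shutting down limits the loss to fixed cost, $297.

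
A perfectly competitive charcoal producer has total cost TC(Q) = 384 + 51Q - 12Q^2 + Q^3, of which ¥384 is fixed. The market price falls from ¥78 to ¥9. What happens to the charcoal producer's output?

AVC = 51 - 12Q + Q^2, minimized at Q = 6 where min AVC = ¥15. MC = 51 - 24Q + 3Q^2.
With P = ¥78 above the shutdown price, P = MC gives Q = 9.
At P = ¥9 < min AVC = ¥15, price no longer covers variable cost at any output, so the firm shuts down: Q = 0.

Output falls from 9 to 0 (the firm shuts down)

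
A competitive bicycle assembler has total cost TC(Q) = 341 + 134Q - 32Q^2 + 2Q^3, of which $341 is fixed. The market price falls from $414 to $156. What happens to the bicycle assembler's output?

Output falls from 14 to 11

AVC = 134 - 32Q + 2Q^2, minimized at Q = 8 where min AVC = $6. MC = 134 - 64Q + 6Q^2.
At P = $414 ≥ min AVC, set P = MC on the rising branch: Q = 14.
At P = $156 ≥ min AVC, set P = MC: Q = 11. The firm stays open but cuts output.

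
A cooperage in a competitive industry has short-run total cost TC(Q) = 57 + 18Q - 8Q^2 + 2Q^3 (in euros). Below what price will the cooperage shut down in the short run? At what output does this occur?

Short-run supply begins at min AVC. From VC = 18Q - 8Q^2 + 2Q^3, AVC = 18 - 8Q + 2Q^2.
dAVC/dQ = -8 + 4Q = 0 gives Q = 2. min AVC = 18 - 8·2 + 2·2^2 = 10.
For P < €10 the firm produces nothing.

€10 per unit, at Q = 2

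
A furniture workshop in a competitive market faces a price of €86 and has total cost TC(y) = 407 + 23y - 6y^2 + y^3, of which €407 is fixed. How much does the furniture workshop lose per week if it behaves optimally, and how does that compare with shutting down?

Profit = -€15 at y = 7

AVC = 23 - 6y + y^2; min AVC = €14 at y = 3. Since P = €86 ≥ min AVC, the firm produces.
MC = 23 - 12y + 3y^2. Setting P = MC and taking the root on the rising branch gives y* = 7.
TR = 86·7 = 602. TC = 407 + 210 = 617. Profit = 602 − 617 = -€15.
By producing, the firm covers all variable cost plus €392 of fixed cost; shutting down would lose the full €407.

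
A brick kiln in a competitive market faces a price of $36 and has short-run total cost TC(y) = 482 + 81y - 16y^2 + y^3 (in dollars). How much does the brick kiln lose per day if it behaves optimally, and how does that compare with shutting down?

AVC = 81 - 16y + y^2 has its minimum $17 at y = 8; price $36 clears that bar, so the firm operates.
With MC = 81 - 32y + 3y^2, P = MC on the upward-sloping part at y* = 9.
TR = 36·9 = 324. TC = 482 + 162 = 644. Profit = 324 − 644 = -$320.
That loss of $320 beats the $482 the firm would lose by shutting down; producing recovers $162 of fixed cost.

Profit = -$320 at y = 9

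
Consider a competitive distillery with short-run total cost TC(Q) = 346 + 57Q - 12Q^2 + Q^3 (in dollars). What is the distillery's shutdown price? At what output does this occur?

The firm shuts down when price falls below the minimum of average variable cost. AVC = VC/Q = 57 - 12Q + Q^2.
dAVC/dQ = -12 + 2Q = 0 gives Q = 6. min AVC = 57 - 12·6 + 6^2 = 21.
For P < $21 the firm produces nothing.

$21 per unit, at Q = 6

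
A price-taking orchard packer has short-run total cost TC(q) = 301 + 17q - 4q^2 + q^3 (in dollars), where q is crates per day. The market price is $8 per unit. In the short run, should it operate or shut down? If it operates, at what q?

Shut down

Strip out fixed cost: VC = 17q - 4q^2 + q^3. Then AVC = 17 - 4q + q^2 and MC = 17 - 8q + 3q^2.
AVC is minimized where dAVC/dq = -4 + 2q = 0, at q = 2; min AVC = 17 - 4·2 + 2^2 = $13.
P = $8 lies below min AVC = $13; no output level covers variable cost.
Shutting down limits the loss to fixed cost, $301.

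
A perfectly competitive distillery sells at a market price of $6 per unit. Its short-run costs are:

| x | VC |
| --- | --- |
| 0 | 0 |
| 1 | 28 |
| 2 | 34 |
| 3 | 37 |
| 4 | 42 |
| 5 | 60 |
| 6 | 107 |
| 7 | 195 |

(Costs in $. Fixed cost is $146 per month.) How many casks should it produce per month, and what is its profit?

x = 0 (shut down); profit = -$146

Tabulate TR − TC: x=0: -146; x=1: -168; x=2: -168; x=3: -165; x=4: -164; x=5: -176; x=6: -217; x=7: -299.
Profit is highest at x = 0. Equivalently, the lowest AVC in the table is 42/4 ≈ $10.50 at x = 4, and P = $6 falls below it — price never covers variable cost, so the firm shuts down and loses only its fixed cost.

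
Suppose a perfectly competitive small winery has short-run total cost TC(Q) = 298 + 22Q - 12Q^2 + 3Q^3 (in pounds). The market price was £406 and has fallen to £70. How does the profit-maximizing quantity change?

Output falls from 8 to 4

MC = 22 - 24Q + 9Q^2; the shutdown threshold is min AVC = £10 (at Q = 2).
With P = £406 above the shutdown price, P = MC gives Q = 8.
At P = £70 ≥ min AVC, set P = MC: Q = 4. The firm stays open but cuts output.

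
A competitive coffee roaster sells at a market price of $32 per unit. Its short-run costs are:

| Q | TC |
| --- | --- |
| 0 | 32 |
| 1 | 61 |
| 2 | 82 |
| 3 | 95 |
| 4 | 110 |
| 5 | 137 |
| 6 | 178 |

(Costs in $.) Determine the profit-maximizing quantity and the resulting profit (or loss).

Compute π = P·Q − TC at each output: Q=0: -32; Q=1: -29; Q=2: -18; Q=3: 1; Q=4: 18; Q=5: 23; Q=6: 14.
Profit is maximized at Q = 5. AVC there is 105/5 = $21 ≤ P, so producing beats shutting down (which would give -$32).

Q = 5; profit = $23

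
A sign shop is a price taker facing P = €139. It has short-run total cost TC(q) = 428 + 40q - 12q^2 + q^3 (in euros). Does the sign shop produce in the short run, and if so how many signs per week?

Produce at q = 11

Strip out fixed cost: VC = 40q - 12q^2 + q^3. Then AVC = 40 - 12q + q^2 and MC = 40 - 24q + 3q^2.
AVC hits its minimum where MC = AVC, at q = 6, giving min AVC = 40 - 12·6 + 6^2 = €4.
Because €139 ≥ €4, revenue can cover variable cost; the firm operates.
Set P = MC: 139 = 40 - 24q + 3q^2 → -99 - 24q + 3q^2 = 0. The roots are q = -3 and q = 11; the profit-maximizing output is on the rising part of MC, so q* = 11.
Check: AVC at q = 11 is €29 ≤ P, so revenue covers variable cost.
Profit = P·q − TC = 139·11 − 747 = €782.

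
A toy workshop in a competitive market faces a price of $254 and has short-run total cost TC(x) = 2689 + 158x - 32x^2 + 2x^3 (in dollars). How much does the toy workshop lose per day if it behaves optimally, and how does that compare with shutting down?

Profit = -$385 at x = 12

AVC = 158 - 32x + 2x^2 has its minimum $30 at x = 8; price $254 clears that bar, so the firm operates.
MC = 158 - 64x + 6x^2. Setting P = MC and taking the root on the rising branch gives x* = 12.
TR = 254·12 = 3048. TC = 2689 + 744 = 3433. Profit = 3048 − 3433 = -$385.
Shutting down would mean losing the fixed cost of $2689, so operating at a loss of $385 is better by $2304.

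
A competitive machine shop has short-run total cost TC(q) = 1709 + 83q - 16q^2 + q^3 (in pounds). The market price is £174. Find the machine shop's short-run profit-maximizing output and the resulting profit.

Profit = -£19 at q = 13

AVC = 83 - 16q + q^2 has its minimum £19 at q = 8; price £174 clears that bar, so the firm operates.
MC = 83 - 32q + 3q^2. Setting P = MC and taking the root on the rising branch gives q* = 13.
TR = 174·13 = 2262. TC = 1709 + 572 = 2281. Profit = 2262 − 2281 = -£19.
That loss of £19 beats the £1709 the firm would lose by shutting down; producing recovers £1690 of fixed cost.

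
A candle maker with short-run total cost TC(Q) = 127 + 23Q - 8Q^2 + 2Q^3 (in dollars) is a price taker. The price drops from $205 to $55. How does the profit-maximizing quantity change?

AVC = 23 - 8Q + 2Q^2, minimized at Q = 2 where min AVC = $15. MC = 23 - 16Q + 6Q^2.
At P = $205 ≥ min AVC, set P = MC on the rising branch: Q = 7.
At P = $55 ≥ min AVC, set P = MC: Q = 4. The firm stays open but cuts output.

Output falls from 7 to 4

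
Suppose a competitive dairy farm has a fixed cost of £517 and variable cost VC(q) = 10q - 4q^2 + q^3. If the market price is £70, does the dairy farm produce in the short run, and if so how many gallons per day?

From TC, MC = TC'(q) = 10 - 8q + 3q^2 and AVC = VC/q = 10 - 4q + q^2.
The AVC parabola has its vertex at q = 4/2 = 2, where AVC = 10 - 4·2 + 2^2 = £6.
Because £70 ≥ £6, revenue can cover variable cost; the firm operates.
Solving P = MC: -60 - 8q + 3q^2 = 0 ⇒ q = -10/3 or 6. On the upward-sloping branch, q* = 6.
Check: AVC at q = 6 is £22 ≤ P, so revenue covers variable cost.
Profit = P·q − TC = 70·6 − 649 = -£229, a loss, but smaller than the £517 fixed cost the firm would lose by shutting down.

Produce at q = 6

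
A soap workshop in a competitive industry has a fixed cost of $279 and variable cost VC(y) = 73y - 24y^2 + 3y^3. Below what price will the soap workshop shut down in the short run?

$25 per unit

Short-run supply begins at min AVC. From VC = 73y - 24y^2 + 3y^3, AVC = 73 - 24y + 3y^2.
dAVC/dy = -24 + 6y = 0 gives y = 4. min AVC = 73 - 24·4 + 3·4^2 = 25.
The firm shuts down for any P below $25.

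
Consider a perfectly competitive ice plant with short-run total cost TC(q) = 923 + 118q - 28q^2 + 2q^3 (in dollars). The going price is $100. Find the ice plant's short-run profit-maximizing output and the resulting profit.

AVC = 118 - 28q + 2q^2; min AVC = $20 at q = 7. Since P = $100 ≥ min AVC, the firm produces.
With MC = 118 - 56q + 6q^2, P = MC on the upward-sloping part at q* = 9.
TR = 100·9 = 900. TC = 923 + 252 = 1175. Profit = 900 − 1175 = -$275.
Shutting down would mean losing the fixed cost of $923, so operating at a loss of $275 is better by $648.

Profit = -$275 at q = 9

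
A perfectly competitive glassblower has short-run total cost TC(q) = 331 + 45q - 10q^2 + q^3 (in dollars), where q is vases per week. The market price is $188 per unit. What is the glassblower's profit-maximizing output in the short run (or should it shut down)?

Produce at q = 11

Variable cost is VC = 45q - 10q^2 + q^3, so AVC = VC/q = 45 - 10q + q^2 and MC = dTC/dq = 45 - 20q + 3q^2.
The AVC parabola has its vertex at q = 10/2 = 5, where AVC = 45 - 10·5 + 5^2 = $20.
Because $188 ≥ $20, revenue can cover variable cost; the firm operates.
Solving P = MC: -143 - 20q + 3q^2 = 0 ⇒ q = -13/3 or 11. On the upward-sloping branch, q* = 11.
Check: AVC at q = 11 is $56 ≤ P, so revenue covers variable cost.
Profit = P·q − TC = 188·11 − 947 = $1121.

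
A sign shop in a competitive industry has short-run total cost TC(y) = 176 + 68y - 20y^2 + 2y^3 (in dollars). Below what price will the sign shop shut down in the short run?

$18 per unit

The shutdown price is the minimum of AVC. VC = 68y - 20y^2 + 2y^3, so AVC = 68 - 20y + 2y^2.
dAVC/dy = -20 + 4y = 0 gives y = 5. min AVC = 68 - 20·5 + 2·5^2 = 18.
The firm shuts down for any P below $18.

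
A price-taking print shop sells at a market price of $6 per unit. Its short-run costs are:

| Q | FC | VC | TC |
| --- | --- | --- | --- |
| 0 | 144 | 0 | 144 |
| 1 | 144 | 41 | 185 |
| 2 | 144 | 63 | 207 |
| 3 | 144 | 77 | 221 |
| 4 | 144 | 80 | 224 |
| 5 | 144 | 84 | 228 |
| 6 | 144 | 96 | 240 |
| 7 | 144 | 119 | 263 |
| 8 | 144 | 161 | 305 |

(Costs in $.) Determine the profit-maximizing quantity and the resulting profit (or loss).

Q = 0 (shut down); profit = -$144

Compute π = P·Q − TC at each output: Q=0: -144; Q=1: -179; Q=2: -195; Q=3: -203; Q=4: -200; Q=5: -198; Q=6: -204; Q=7: -221; Q=8: -257.
Profit is highest at Q = 0. Equivalently, the lowest AVC in the table is 96/6 ≈ $16 at Q = 6, and P = $6 falls below it — price never covers variable cost, so the firm shuts down and loses only its fixed cost.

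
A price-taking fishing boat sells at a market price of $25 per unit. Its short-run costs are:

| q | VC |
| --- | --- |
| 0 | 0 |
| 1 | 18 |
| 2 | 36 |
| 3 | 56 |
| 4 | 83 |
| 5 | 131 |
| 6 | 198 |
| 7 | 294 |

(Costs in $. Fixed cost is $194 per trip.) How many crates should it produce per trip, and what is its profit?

Tabulate TR − TC: q=0: -194; q=1: -187; q=2: -180; q=3: -175; q=4: -177; q=5: -200; q=6: -242; q=7: -313.
Profit is maximized at q = 3. AVC there is 56/3 = $18.67 ≤ P, so producing beats shutting down (which would give -$194).

q = 3; profit = -$175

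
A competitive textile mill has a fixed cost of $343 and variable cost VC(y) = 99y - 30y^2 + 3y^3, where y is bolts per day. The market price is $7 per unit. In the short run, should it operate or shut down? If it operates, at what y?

Strip out fixed cost: VC = 99y - 30y^2 + 3y^3. Then AVC = 99 - 30y + 3y^2 and MC = 99 - 60y + 9y^2.
AVC hits its minimum where MC = AVC, at y = 5, giving min AVC = 99 - 30·5 + 3·5^2 = $24.
Since P = $7 < min AVC = $24, price fails to cover variable cost at any output.
Shutting down limits the loss to fixed cost, $343.

Shut down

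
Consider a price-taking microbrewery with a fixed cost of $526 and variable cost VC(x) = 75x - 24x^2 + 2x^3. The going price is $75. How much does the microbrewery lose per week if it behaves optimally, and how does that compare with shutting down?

AVC = 75 - 24x + 2x^2 has its minimum $3 at x = 6; price $75 clears that bar, so the firm operates.
With MC = 75 - 48x + 6x^2, P = MC on the upward-sloping part at x* = 8.
TR = 75·8 = 600. TC = 526 + 88 = 614. Profit = 600 − 614 = -$14.
Shutting down would mean losing the fixed cost of $526, so operating at a loss of $14 is better by $512.

Profit = -$14 at x = 8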